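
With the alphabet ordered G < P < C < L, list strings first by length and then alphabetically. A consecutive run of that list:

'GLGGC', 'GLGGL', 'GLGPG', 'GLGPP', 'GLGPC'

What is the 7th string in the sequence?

GLGCG

Stepping forward 2 times from GLGPC: GLGPC → GLGPL, then the target.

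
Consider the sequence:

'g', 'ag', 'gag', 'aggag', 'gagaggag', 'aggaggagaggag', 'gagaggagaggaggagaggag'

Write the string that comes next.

Each term (from the third on) is the two preceding terms concatenated in order: term 3 = g·ag = gag.
So term 8 is aggaggagaggag·gagaggagaggaggagaggag.

aggaggagaggaggagaggagaggaggagaggag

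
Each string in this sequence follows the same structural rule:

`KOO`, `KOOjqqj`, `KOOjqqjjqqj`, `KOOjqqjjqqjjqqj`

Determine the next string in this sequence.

Each term is the previous one with jqqj appended.
So the next term is KOOjqqjjqqjjqqj·jqqj.

KOOjqqjjqqjjqqjjqqj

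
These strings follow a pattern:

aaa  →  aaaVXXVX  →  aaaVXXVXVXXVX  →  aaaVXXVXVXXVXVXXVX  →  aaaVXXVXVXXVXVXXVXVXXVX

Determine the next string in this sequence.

aaaVXXVXVXXVXVXXVXVXXVXVXXVX

Every step adds VXXVX to the end: s(k+1) = s(k)·VXXVX.
So the next term is aaaVXXVXVXXVXVXXVXVXXVX·VXXVX.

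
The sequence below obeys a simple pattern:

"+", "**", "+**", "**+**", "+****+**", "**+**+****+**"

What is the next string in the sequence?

This is a Fibonacci-style word recurrence s(k) = s(k−2)·s(k−1): e.g. +·** = +**.
So term 7 is +****+**·**+**+****+**.

+****+****+**+****+**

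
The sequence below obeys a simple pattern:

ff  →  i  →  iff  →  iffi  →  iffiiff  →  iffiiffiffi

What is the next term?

From term 3 onward, concatenate the last term with the second-to-last: i·ff = iff, iff·i = iffi, …
So term 7 is iffiiffiffi·iffiiff.

iffiiffiffiiffiiff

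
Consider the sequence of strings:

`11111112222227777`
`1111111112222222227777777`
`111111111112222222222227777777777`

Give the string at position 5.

Each string has the form 1^{2n+3} 2^{3n} 7^{3n-2}, where the shown terms are n = 2, 3, 4.
At n = 6 the blocks have lengths 15, 18, 16.

1111111111111112222222222222222227777777777777777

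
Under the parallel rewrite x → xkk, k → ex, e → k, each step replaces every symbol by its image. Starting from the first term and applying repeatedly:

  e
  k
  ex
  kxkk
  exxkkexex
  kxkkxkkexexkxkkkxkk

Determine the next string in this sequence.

Replace each of the 19 characters of kxkkxkkexexkxkkkxkk in place — ex xkk ex ex xkk ex ex k xkk k xkk ex xkk ex ex ex xkk ex ex — and concatenate.

exxkkexexxkkexexkxkkkxkkexxkkexexexxkkexex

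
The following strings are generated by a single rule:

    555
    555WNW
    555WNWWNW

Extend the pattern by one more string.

Each term is the previous one with WNW appended.
One more step from 555WNWWNW gives the answer.

555WNWWNWWNW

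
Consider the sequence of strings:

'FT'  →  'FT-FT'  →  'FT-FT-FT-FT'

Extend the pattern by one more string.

Each string is two copies of the previous one joined by '-'.
One more doubling of FT-FT-FT-FT gives the answer.

FT-FT-FT-FT-FT-FT-FT-FT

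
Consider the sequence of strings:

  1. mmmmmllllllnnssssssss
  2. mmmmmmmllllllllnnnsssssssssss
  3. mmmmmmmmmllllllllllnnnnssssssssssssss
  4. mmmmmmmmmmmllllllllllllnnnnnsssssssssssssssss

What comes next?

mmmmmmmmmmmmmllllllllllllllnnnnnnssssssssssssssssssss

Each string has the form m^{2n-1} l^{2n} n^{n-1} s^{3n-1}, where the shown terms are n = 3, 4, 5, 6.
For the next term, n = 7, so the run lengths are 13, 14, 6, 20.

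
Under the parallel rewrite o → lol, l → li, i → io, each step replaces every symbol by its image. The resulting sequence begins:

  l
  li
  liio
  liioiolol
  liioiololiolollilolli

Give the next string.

φ(liioiololiolollilolli) expands symbol-by-symbol to li io io lol io lol li lol li io lol li lol li li io li lol li li io; joining the 21 pieces gives the next term.

liioiololiolollilolliiolollilolliliiolilolliliio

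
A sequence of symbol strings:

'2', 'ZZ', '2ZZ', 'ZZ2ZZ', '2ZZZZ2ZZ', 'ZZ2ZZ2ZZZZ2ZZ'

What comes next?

2ZZZZ2ZZZZ2ZZ2ZZZZ2ZZ

This is a Fibonacci-style word recurrence s(k) = s(k−2)·s(k−1): e.g. 2·ZZ = 2ZZ.
Continuing: 2ZZZZ2ZZ · ZZ2ZZ2ZZZZ2ZZ gives term 7.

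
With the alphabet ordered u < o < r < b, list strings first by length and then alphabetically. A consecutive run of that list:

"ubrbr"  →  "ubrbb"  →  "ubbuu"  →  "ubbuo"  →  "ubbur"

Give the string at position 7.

ubbou

Advancing 2 positions from ubbur through ubbur → ubbub reaches term 7.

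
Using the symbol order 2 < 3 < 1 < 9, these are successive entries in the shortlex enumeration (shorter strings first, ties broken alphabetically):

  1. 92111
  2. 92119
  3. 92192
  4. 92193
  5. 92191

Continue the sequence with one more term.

92199

Find the rightmost character of 92191 below 9, bump it to the next letter, and reset everything to its right to 2.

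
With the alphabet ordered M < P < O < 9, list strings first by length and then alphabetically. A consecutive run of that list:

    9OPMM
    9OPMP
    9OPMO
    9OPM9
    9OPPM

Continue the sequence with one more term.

9OPPP

Find the rightmost character of 9OPPM below 9, bump it to the next letter, and reset everything to its right to M.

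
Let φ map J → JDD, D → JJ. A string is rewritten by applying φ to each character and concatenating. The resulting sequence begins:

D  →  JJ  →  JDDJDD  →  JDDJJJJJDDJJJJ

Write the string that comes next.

φ(JDDJJJJJDDJJJJ) expands symbol-by-symbol to JDD JJ JJ JDD JDD JDD JDD JDD JJ JJ JDD JDD JDD JDD; joining the 14 pieces gives the next term.

JDDJJJJJDDJDDJDDJDDJDDJJJJJDDJDDJDDJDD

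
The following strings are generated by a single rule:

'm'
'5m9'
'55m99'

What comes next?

555m999

Each term wraps the previous one in 5 on the left and 9 on the right.
So the next term is 5·55m99·9.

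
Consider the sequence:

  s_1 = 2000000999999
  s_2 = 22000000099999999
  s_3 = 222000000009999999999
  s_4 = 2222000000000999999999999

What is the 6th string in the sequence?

Term n consists of n-2 2's, followed by n+3 0's, followed by 2n 9's, where the shown terms are n = 3, 4, 5, 6.
For term 6, n = 8, so the run lengths are 6, 11, 16.

222222000000000009999999999999999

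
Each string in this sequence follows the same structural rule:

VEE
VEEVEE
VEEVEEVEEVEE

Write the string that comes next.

Each string is two copies of the previous one concatenated.
Doubling VEEVEEVEEVEE:

VEEVEEVEEVEEVEEVEEVEEVEE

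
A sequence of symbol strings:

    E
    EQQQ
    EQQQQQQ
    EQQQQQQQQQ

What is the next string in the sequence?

EQQQQQQQQQQQQ

The strings grow by a fixed suffix QQQ each time.
One more step from EQQQQQQQQQ gives the answer.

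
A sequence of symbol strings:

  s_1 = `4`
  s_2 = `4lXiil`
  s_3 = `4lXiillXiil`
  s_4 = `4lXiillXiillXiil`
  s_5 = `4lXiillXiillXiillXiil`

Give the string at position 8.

The strings grow by a fixed suffix lXiil each time.
From 4lXiillXiillXiillXiil, 3 further steps: 4lXiillXiillXiillXiil → 4lXiillXiillXiillXiillXiil → 4lXiillXiillXiillXiillXiillXiil → (answer).

4lXiillXiillXiillXiillXiillXiillXiil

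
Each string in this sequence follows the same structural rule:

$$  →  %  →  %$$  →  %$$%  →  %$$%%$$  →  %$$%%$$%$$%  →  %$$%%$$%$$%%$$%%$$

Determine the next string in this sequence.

From term 3 onward, concatenate the last term with the second-to-last: %·$$ = %$$, %$$·% = %$$%, …
Continuing: %$$%%$$%$$%%$$%%$$ · %$$%%$$%$$% gives term 8.

%$$%%$$%$$%%$$%%$$%$$%%$$%$$%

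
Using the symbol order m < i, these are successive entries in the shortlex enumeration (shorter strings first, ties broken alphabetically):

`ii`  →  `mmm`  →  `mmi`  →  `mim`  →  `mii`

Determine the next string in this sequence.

Find the rightmost character of mii below i, bump it to the next letter, and reset everything to its right to m.

imm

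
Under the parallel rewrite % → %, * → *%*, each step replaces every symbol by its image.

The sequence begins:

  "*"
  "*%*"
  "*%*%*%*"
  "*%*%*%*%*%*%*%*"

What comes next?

Replace each of the 15 characters of *%*%*%*%*%*%*%* in place — *%* % *%* % *%* % *%* % *%* % *%* % *%* % *%* — and concatenate.

*%*%*%*%*%*%*%*%*%*%*%*%*%*%*%*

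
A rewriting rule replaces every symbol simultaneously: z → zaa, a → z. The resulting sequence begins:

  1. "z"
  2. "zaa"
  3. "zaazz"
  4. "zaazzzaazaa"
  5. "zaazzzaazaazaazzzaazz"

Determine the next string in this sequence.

Applying the rule to each of the 21 symbols of zaazzzaazaazaazzzaazz gives the pieces zaa z z zaa zaa zaa z z zaa z z zaa z z zaa zaa zaa z z zaa zaa, which concatenate to the answer.

zaazzzaazaazaazzzaazzzaazzzaazaazaazzzaazaa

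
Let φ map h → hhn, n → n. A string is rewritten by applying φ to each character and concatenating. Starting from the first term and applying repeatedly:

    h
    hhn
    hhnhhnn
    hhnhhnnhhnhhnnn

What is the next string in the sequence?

hhnhhnnhhnhhnnnhhnhhnnhhnhhnnnn

Applying the rule to each of the 15 symbols of hhnhhnnhhnhhnnn gives the pieces hhn hhn n hhn hhn n n hhn hhn n hhn hhn n n n, which concatenate to the answer.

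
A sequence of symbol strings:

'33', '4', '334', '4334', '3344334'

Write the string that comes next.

43343344334

Each term (from the third on) is the two preceding terms concatenated in order: term 3 = 33·4 = 334.
So term 6 is 4334·3344334.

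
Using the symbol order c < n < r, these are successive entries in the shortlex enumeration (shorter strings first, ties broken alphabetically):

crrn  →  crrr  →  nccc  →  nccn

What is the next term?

Treat nccn as a base-3 numeral over the given alphabet and add one, carrying through any trailing r's.

nccr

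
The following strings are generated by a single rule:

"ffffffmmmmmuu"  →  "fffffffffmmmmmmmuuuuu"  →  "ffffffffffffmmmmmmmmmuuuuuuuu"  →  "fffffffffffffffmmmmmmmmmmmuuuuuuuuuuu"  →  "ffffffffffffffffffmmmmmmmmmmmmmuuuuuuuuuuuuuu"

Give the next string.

fffffffffffffffffffffmmmmmmmmmmmmmmmuuuuuuuuuuuuuuuuu

The n-th term is 3n+3 f's then 2n+3 m's then 3n-1 u's (n = 1, 2, …).
Setting n = 6 gives 21, 15, 17 characters in each block.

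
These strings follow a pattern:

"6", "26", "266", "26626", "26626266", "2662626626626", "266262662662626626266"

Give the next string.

2662626626626266262662662626626626

From term 3 onward, concatenate the last term with the second-to-last: 26·6 = 266, 266·26 = 26626, …
The next term joins 266262662662626626266 and 2662626626626.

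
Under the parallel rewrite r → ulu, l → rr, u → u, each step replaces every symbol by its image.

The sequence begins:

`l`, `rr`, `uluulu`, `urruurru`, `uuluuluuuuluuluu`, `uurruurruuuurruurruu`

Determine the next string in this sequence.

Rewriting the 20 symbols of uurruurruuuurruurruu one by one yields u u ulu ulu u u ulu ulu u u u u ulu ulu u u ulu ulu u u; concatenated:

uuuluuluuuuluuluuuuuuluuluuuuluuluuu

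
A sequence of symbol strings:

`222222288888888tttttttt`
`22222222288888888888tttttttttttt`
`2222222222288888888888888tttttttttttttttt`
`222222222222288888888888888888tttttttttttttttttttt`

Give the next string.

22222222222222288888888888888888888tttttttttttttttttttttttt

Each string has the form 2^{2n+3} 8^{3n+2} t^{4n}, where the shown terms are n = 2, 3, 4, 5.
At n = 6 the blocks have lengths 15, 20, 24.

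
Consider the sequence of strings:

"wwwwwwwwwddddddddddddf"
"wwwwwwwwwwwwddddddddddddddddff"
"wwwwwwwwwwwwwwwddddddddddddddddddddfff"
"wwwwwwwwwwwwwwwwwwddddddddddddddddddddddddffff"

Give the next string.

wwwwwwwwwwwwwwwwwwwwwddddddddddddddddddddddddddddfffff

The n-th term is 3n w's then 4n d's then n-2 f's, where the shown terms are n = 3, 4, 5, 6.
Setting n = 7 gives 21, 28, 5 characters in each block.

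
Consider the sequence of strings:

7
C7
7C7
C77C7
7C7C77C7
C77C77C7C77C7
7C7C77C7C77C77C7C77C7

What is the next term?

From term 3 onward, concatenate the second-to-last term with the last: 7·C7 = 7C7, C7·7C7 = C77C7, …
So term 8 is C77C77C7C77C7·7C7C77C7C77C77C7C77C7.

C77C77C7C77C77C7C77C7C77C77C7C77C7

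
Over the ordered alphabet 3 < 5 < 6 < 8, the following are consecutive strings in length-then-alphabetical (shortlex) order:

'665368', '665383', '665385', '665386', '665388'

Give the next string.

The successor of 665388 increments the rightmost position that isn't already 8 and resets every position after it to 3.

665533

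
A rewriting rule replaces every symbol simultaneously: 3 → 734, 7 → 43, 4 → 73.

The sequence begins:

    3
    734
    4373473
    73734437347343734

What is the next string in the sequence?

Rewriting the 17 symbols of 73734437347343734 one by one yields 43 734 43 734 73 73 734 43 734 73 43 734 73 734 43 734 73; concatenated:

43734437347373734437347343734737344373473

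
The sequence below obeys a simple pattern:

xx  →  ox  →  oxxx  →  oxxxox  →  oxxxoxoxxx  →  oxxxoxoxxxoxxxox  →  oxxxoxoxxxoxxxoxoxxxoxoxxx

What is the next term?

oxxxoxoxxxoxxxoxoxxxoxoxxxoxxxoxoxxxoxxxox

From term 3 onward, concatenate the last term with the second-to-last: ox·xx = oxxx, oxxx·ox = oxxxox, …
Continuing: oxxxoxoxxxoxxxoxoxxxoxoxxx · oxxxoxoxxxoxxxox gives term 8.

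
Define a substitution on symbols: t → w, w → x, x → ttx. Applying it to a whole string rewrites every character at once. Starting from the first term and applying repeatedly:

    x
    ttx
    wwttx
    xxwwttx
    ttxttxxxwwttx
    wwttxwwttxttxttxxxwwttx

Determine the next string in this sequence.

xxwwttxxxwwttxwwttxwwttxttxttxxxwwttx

φ(wwttxwwttxttxttxxxwwttx) expands symbol-by-symbol to x x w w ttx x x w w ttx w w ttx w w ttx ttx ttx x x w w ttx; joining the 23 pieces gives the next term.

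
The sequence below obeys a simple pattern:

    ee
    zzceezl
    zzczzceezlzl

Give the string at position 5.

zzczzczzczzceezlzlzlzl

s(k+1) = zzc·s(k)·zl, so each term gains zzc as a prefix and zl as a suffix.
From zzczzceezlzl, 2 further steps: zzczzceezlzl → zzczzczzceezlzlzl → (answer).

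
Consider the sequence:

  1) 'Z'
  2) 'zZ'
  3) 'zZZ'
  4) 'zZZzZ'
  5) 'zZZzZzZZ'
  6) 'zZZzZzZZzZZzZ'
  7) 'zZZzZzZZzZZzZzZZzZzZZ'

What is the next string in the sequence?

zZZzZzZZzZZzZzZZzZzZZzZZzZzZZzZZzZ

This is a Fibonacci-style word recurrence s(k) = s(k−1)·s(k−2): e.g. zZ·Z = zZZ.
Continuing: zZZzZzZZzZZzZzZZzZzZZ · zZZzZzZZzZZzZ gives term 8.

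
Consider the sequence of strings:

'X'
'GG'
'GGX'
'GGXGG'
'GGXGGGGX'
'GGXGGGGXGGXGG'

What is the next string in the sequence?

GGXGGGGXGGXGGGGXGGGGX

Each term (from the third on) is the previous term followed by the one before it: term 3 = GG·X = GGX.
So term 7 is GGXGGGGXGGXGG·GGXGGGGX.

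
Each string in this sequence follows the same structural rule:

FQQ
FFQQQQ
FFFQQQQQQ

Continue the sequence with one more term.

FFFFQQQQQQQQ

Reading off run lengths: F runs 1, 2, 3; Q runs 2, 4, 6 — each is linear in n (n = 1, 2, …).
Setting n = 4 gives 4, 8 characters in each block.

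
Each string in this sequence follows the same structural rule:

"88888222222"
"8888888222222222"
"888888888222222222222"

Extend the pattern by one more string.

88888888888222222222222222

Term n consists of 2n+1 8's, followed by 3n 2's, where the shown terms are n = 2, 3, 4.
At n = 5 the blocks have lengths 11, 15.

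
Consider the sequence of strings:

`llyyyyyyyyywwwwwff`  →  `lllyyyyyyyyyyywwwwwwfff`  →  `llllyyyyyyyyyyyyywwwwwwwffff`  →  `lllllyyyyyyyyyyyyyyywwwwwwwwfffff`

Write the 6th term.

Each string has the form l^{n-1} y^{2n+3} w^{n+2} f^{n-1}, where the shown terms are n = 3, 4, 5, 6.
For term 6, n = 8, so the run lengths are 7, 19, 10, 7.

lllllllyyyyyyyyyyyyyyyyyyywwwwwwwwwwfffffff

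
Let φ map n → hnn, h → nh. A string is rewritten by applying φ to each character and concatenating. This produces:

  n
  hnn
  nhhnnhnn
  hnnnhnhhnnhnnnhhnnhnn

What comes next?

Replace each of the 21 characters of hnnnhnhhnnhnnnhhnnhnn in place — nh hnn hnn hnn nh hnn nh nh hnn hnn nh hnn hnn hnn nh nh hnn hnn nh hnn hnn — and concatenate.

nhhnnhnnhnnnhhnnnhnhhnnhnnnhhnnhnnhnnnhnhhnnhnnnhhnnhnn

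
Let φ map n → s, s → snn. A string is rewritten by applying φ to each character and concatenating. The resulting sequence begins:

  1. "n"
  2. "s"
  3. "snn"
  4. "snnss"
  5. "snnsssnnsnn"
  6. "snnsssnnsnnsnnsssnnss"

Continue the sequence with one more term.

Rewriting the 21 symbols of snnsssnnsnnsnnsssnnss one by one yields snn s s snn snn snn s s snn s s snn s s snn snn snn s s snn snn; concatenated:

snnsssnnsnnsnnsssnnsssnnsssnnsnnsnnsssnnsnn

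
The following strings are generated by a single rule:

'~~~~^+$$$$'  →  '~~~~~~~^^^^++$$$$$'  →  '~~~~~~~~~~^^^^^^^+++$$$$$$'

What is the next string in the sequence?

~~~~~~~~~~~~~^^^^^^^^^^++++$$$$$$$

Term n consists of 3n+1 ~'s, followed by 3n-2 ^'s, followed by n +'s, followed by n+3 $'s (n = 1, 2, …).
For the next term, n = 4, so the run lengths are 13, 10, 4, 7.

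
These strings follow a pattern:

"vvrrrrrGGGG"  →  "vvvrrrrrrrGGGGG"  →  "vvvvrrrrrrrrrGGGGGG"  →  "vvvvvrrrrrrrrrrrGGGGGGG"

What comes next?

vvvvvvrrrrrrrrrrrrrGGGGGGGG

Reading off run lengths: v runs 2, 3, 4, 5; r runs 5, 7, 9, 11; G runs 4, 5, 6, 7 — each is linear in n, where the shown terms are n = 3, 4, 5, 6.
At n = 7 the blocks have lengths 6, 13, 8.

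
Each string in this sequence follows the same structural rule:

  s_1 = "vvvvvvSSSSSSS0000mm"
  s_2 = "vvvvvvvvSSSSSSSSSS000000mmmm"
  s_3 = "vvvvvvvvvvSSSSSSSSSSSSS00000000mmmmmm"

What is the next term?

vvvvvvvvvvvvSSSSSSSSSSSSSSSS0000000000mmmmmmmm

Term n consists of 2n+2 v's, followed by 3n+1 S's, followed by 2n 0's, followed by 2n-2 m's, where the shown terms are n = 2, 3, 4.
At n = 5 the blocks have lengths 12, 16, 10, 8.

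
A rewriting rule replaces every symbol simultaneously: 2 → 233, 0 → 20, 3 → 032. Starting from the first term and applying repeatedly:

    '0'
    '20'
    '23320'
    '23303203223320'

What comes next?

233032032200322332003223323303203223320

Replace each of the 14 characters of 23303203223320 in place — 233 032 032 20 032 233 20 032 233 233 032 032 233 20 — and concatenate.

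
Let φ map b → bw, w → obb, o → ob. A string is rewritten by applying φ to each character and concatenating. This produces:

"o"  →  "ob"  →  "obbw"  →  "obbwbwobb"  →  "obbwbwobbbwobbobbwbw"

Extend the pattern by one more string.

Rewriting the 20 symbols of obbwbwobbbwobbobbwbw one by one yields ob bw bw obb bw obb ob bw bw bw obb ob bw bw ob bw bw obb bw obb; concatenated:

obbwbwobbbwobbobbwbwbwobbobbwbwobbwbwobbbwobb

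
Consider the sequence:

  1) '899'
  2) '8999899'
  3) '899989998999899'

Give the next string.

s(k+1) = s(k)·9·s(k) — each term doubles the last with '9' between the halves.
Doubling 899989998999899 with '9' between the halves:

8999899989998999899989998999899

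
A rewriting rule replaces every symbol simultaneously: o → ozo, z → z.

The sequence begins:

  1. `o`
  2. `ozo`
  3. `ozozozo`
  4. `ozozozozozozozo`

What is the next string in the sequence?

Applying the rule to each of the 15 symbols of ozozozozozozozo gives the pieces ozo z ozo z ozo z ozo z ozo z ozo z ozo z ozo, which concatenate to the answer.

ozozozozozozozozozozozozozozozo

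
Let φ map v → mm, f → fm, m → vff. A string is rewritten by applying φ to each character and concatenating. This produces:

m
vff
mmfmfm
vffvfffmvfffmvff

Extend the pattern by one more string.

Replace each of the 16 characters of vffvfffmvfffmvff in place — mm fm fm mm fm fm fm vff mm fm fm fm vff mm fm fm — and concatenate.

mmfmfmmmfmfmfmvffmmfmfmfmvffmmfmfm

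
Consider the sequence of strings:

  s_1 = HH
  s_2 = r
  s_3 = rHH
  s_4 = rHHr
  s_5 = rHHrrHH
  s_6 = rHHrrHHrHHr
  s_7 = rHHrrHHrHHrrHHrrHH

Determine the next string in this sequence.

This is a Fibonacci-style word recurrence s(k) = s(k−1)·s(k−2): e.g. r·HH = rHH.
So term 8 is rHHrrHHrHHrrHHrrHH·rHHrrHHrHHr.

rHHrrHHrHHrrHHrrHHrHHrrHHrHHr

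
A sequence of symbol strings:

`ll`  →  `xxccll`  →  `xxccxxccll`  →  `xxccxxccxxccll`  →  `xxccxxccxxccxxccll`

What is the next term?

The strings grow by a fixed prefix xxcc each time.
Applying this once more to xxccxxccxxccxxccll:

xxccxxccxxccxxccxxccll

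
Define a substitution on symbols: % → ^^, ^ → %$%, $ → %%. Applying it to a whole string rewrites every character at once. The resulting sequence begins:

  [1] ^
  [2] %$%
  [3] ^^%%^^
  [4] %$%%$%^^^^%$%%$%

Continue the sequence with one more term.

Rewriting the 16 symbols of %$%%$%^^^^%$%%$% one by one yields ^^ %% ^^ ^^ %% ^^ %$% %$% %$% %$% ^^ %% ^^ ^^ %% ^^; concatenated:

^^%%^^^^%%^^%$%%$%%$%%$%^^%%^^^^%%^^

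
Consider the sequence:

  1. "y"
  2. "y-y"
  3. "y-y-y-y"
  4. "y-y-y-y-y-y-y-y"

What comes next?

Each string is two copies of the previous one joined by '-'.
So the next term is two copies of y-y-y-y-y-y-y-y with '-' between the halves.

y-y-y-y-y-y-y-y-y-y-y-y-y-y-y-y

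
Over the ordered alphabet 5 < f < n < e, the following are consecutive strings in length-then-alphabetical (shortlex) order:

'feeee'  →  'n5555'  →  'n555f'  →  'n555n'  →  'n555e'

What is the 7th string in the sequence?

n55ff

Advancing 2 positions from n555e through n555e → n55f5 reaches term 7.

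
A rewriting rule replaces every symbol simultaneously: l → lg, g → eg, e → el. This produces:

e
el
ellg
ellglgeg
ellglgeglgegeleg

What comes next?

Applying the rule to each of the 16 symbols of ellglgeglgegeleg gives the pieces el lg lg eg lg eg el eg lg eg el eg el lg el eg, which concatenate to the answer.

ellglgeglgegeleglgegelegellgeleg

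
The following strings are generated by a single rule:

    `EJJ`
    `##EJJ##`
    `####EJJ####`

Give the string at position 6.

##########EJJ##########

Each term wraps the previous one in ## on the left and ## on the right.
From ####EJJ####, 3 further steps: ####EJJ#### → ######EJJ###### → ########EJJ######## → (answer).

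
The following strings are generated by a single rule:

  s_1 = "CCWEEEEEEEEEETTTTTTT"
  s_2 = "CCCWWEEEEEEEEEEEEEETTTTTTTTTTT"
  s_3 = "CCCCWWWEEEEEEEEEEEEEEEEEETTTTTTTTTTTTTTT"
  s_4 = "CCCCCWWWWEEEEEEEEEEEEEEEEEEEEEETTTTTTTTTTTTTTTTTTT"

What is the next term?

Term n consists of n C's, followed by n-1 W's, followed by 4n+2 E's, followed by 4n-1 T's, where the shown terms are n = 2, 3, 4, 5.
At n = 6 the blocks have lengths 6, 5, 26, 23.

CCCCCCWWWWWEEEEEEEEEEEEEEEEEEEEEEEEEETTTTTTTTTTTTTTTTTTTTTTT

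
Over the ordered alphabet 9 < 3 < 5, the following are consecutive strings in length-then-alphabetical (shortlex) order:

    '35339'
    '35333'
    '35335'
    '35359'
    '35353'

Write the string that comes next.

Find the rightmost character of 35353 below 5, bump it to the next letter, and reset everything to its right to 9.

35355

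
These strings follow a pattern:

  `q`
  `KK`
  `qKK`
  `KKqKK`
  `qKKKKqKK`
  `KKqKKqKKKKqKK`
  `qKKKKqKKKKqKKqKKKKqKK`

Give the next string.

This is a Fibonacci-style word recurrence s(k) = s(k−2)·s(k−1): e.g. q·KK = qKK.
Continuing: KKqKKqKKKKqKK · qKKKKqKKKKqKKqKKKKqKK gives term 8.

KKqKKqKKKKqKKqKKKKqKKKKqKKqKKKKqKK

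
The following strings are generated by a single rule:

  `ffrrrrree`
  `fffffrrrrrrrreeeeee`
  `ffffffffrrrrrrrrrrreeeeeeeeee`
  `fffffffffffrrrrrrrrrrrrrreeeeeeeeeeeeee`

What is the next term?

ffffffffffffffrrrrrrrrrrrrrrrrreeeeeeeeeeeeeeeeee

Term n consists of 3n-1 f's, followed by 3n+2 r's, followed by 4n-2 e's (n = 1, 2, …).
Setting n = 5 gives 14, 17, 18 characters in each block.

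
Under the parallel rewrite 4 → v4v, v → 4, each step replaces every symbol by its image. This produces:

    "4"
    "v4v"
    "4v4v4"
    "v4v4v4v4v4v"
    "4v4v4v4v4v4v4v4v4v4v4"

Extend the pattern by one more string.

Replace each of the 21 characters of 4v4v4v4v4v4v4v4v4v4v4 in place — v4v 4 v4v 4 v4v 4 v4v 4 v4v 4 v4v 4 v4v 4 v4v 4 v4v 4 v4v 4 v4v — and concatenate.

v4v4v4v4v4v4v4v4v4v4v4v4v4v4v4v4v4v4v4v4v4v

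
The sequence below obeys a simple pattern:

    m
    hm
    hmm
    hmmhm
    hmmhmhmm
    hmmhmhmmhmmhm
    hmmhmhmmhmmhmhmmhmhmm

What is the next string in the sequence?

hmmhmhmmhmmhmhmmhmhmmhmmhmhmmhmmhm

Each term (from the third on) is the previous term followed by the one before it: term 3 = hm·m = hmm.
So term 8 is hmmhmhmmhmmhmhmmhmhmm·hmmhmhmmhmmhm.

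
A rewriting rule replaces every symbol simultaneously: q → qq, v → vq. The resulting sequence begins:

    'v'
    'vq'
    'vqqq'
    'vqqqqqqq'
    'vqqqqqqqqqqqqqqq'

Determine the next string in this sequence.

φ(vqqqqqqqqqqqqqqq) expands symbol-by-symbol to vq qq qq qq qq qq qq qq qq qq qq qq qq qq qq qq; joining the 16 pieces gives the next term.

vqqqqqqqqqqqqqqqqqqqqqqqqqqqqqqq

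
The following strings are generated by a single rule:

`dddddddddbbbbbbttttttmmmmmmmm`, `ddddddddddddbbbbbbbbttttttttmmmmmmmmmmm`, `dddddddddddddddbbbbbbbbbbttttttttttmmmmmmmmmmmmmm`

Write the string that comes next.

Reading off run lengths: d runs 9, 12, 15; b runs 6, 8, 10; t runs 6, 8, 10; m runs 8, 11, 14 — each is linear in n, where the shown terms are n = 3, 4, 5.
At n = 6 the blocks have lengths 18, 12, 12, 17.

ddddddddddddddddddbbbbbbbbbbbbttttttttttttmmmmmmmmmmmmmmmmm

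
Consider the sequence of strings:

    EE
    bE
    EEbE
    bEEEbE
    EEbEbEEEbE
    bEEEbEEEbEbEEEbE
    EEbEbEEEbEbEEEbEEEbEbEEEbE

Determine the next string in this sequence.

This is a Fibonacci-style word recurrence s(k) = s(k−2)·s(k−1): e.g. EE·bE = EEbE.
The next term joins bEEEbEEEbEbEEEbE and EEbEbEEEbEbEEEbEEEbEbEEEbE.

bEEEbEEEbEbEEEbEEEbEbEEEbEbEEEbEEEbEbEEEbE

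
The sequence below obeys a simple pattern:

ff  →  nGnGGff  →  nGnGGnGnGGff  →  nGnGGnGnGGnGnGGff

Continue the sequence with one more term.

Every step adds nGnGG at the front: s(k+1) = nGnGG·s(k).
Applying this once more to nGnGGnGnGGnGnGGff:

nGnGGnGnGGnGnGGnGnGGff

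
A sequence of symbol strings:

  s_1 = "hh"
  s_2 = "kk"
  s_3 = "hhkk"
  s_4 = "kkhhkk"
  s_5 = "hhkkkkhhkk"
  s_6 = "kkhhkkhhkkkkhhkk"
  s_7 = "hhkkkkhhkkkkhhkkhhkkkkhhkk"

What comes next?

From term 3 onward, concatenate the second-to-last term with the last: hh·kk = hhkk, kk·hhkk = kkhhkk, …
Continuing: kkhhkkhhkkkkhhkk · hhkkkkhhkkkkhhkkhhkkkkhhkk gives term 8.

kkhhkkhhkkkkhhkkhhkkkkhhkkkkhhkkhhkkkkhhkk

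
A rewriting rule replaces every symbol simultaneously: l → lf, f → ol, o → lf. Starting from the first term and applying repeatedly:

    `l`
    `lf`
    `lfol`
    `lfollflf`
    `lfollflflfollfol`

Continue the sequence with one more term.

lfollflflfollfollfollflflfollflf

Replace each of the 16 characters of lfollflflfollfol in place — lf ol lf lf lf ol lf ol lf ol lf lf lf ol lf lf — and concatenate.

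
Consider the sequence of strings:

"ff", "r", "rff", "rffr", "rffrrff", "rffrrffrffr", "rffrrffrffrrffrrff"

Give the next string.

rffrrffrffrrffrrffrffrrffrffr

From term 3 onward, concatenate the last term with the second-to-last: r·ff = rff, rff·r = rffr, …
So term 8 is rffrrffrffrrffrrff·rffrrffrffr.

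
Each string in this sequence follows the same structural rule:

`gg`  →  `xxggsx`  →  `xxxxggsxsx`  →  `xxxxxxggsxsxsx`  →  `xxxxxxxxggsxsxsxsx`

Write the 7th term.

s(k+1) = xx·s(k)·sx, so each term gains xx as a prefix and sx as a suffix.
From xxxxxxxxggsxsxsxsx, 2 further steps: xxxxxxxxggsxsxsxsx → xxxxxxxxxxggsxsxsxsxsx → (answer).

xxxxxxxxxxxxggsxsxsxsxsxsx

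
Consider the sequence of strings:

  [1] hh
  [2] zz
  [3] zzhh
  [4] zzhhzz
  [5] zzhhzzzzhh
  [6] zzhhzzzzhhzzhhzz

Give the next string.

zzhhzzzzhhzzhhzzzzhhzzzzhh

This is a Fibonacci-style word recurrence s(k) = s(k−1)·s(k−2): e.g. zz·hh = zzhh.
The next term joins zzhhzzzzhhzzhhzz and zzhhzzzzhh.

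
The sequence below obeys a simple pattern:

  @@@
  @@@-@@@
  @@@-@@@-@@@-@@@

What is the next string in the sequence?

s(k+1) = s(k)·-·s(k) — each term doubles the last with '-' between the halves.
Doubling @@@-@@@-@@@-@@@ with '-' between the halves:

@@@-@@@-@@@-@@@-@@@-@@@-@@@-@@@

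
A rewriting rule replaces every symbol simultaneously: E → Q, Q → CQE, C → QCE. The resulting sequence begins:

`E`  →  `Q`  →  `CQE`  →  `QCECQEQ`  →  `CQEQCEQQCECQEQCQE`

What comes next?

φ(CQEQCEQQCECQEQCQE) expands symbol-by-symbol to QCE CQE Q CQE QCE Q CQE CQE QCE Q QCE CQE Q CQE QCE CQE Q; joining the 17 pieces gives the next term.

QCECQEQCQEQCEQCQECQEQCEQQCECQEQCQEQCECQEQ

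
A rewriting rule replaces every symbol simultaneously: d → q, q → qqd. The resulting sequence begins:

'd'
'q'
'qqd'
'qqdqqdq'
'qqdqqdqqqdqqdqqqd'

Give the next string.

Replace each of the 17 characters of qqdqqdqqqdqqdqqqd in place — qqd qqd q qqd qqd q qqd qqd qqd q qqd qqd q qqd qqd qqd q — and concatenate.

qqdqqdqqqdqqdqqqdqqdqqdqqqdqqdqqqdqqdqqdq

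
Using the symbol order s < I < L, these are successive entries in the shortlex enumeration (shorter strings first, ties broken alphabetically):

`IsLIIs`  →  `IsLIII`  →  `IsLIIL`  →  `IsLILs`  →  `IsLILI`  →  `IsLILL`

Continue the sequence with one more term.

IsLLss

The successor of IsLILL increments the rightmost position that isn't already L and resets every position after it to s.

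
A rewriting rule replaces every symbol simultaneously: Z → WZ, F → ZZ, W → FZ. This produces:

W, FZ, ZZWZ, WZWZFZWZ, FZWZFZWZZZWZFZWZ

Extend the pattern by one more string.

Rewriting the 16 symbols of FZWZFZWZZZWZFZWZ one by one yields ZZ WZ FZ WZ ZZ WZ FZ WZ WZ WZ FZ WZ ZZ WZ FZ WZ; concatenated:

ZZWZFZWZZZWZFZWZWZWZFZWZZZWZFZWZ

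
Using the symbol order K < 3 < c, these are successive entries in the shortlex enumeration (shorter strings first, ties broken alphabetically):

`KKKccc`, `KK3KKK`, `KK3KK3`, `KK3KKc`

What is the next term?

Treat KK3KKc as a base-3 numeral over the given alphabet and add one, carrying through any trailing c's.

KK3K3K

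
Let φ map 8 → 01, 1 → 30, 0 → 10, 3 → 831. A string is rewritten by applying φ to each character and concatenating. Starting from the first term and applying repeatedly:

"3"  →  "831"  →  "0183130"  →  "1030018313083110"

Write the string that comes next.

Rewriting the 16 symbols of 1030018313083110 one by one yields 30 10 831 10 10 30 01 831 30 831 10 01 831 30 30 10; concatenated:

301083110103001831308311001831303010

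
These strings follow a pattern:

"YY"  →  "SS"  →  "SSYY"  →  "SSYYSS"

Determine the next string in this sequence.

From term 3 onward, concatenate the last term with the second-to-last: SS·YY = SSYY, SSYY·SS = SSYYSS, …
The next term joins SSYYSS and SSYY.

SSYYSSSSYY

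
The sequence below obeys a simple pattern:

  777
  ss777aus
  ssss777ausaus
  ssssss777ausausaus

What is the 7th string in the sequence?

s(k+1) = ss·s(k)·aus, so each term gains ss as a prefix and aus as a suffix.
From ssssss777ausausaus, 3 further steps: ssssss777ausausaus → ssssssss777ausausausaus → ssssssssss777ausausausausaus → (answer).

ssssssssssss777ausausausausausaus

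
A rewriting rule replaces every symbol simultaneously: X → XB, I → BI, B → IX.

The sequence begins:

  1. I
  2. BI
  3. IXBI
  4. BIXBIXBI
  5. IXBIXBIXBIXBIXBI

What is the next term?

Replace each of the 16 characters of IXBIXBIXBIXBIXBI in place — BI XB IX BI XB IX BI XB IX BI XB IX BI XB IX BI — and concatenate.

BIXBIXBIXBIXBIXBIXBIXBIXBIXBIXBI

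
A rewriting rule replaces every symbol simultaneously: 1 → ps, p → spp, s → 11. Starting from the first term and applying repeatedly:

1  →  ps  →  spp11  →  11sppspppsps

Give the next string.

Expanding 11sppspppsps: 1→ps, 1→ps, s→11, p→spp, p→spp, s→11, p→spp, p→spp, p→spp, s→11, p→spp, s→11. Concatenated: ps ps 11 spp spp 11 spp spp spp 11 spp 11.

psps11sppspp11sppsppspp11spp11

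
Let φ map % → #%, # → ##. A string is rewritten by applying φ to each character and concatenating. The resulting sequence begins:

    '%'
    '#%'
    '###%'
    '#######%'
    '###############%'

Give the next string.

Rewriting the 16 symbols of ###############% one by one yields ## ## ## ## ## ## ## ## ## ## ## ## ## ## ## #%; concatenated:

###############################%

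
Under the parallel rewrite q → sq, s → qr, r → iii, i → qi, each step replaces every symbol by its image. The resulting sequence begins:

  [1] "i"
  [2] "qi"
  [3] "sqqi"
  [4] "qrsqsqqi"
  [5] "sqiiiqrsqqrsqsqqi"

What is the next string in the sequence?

qrsqqiqiqisqiiiqrsqsqiiiqrsqqrsqsqqi

Applying the rule to each of the 17 symbols of sqiiiqrsqqrsqsqqi gives the pieces qr sq qi qi qi sq iii qr sq sq iii qr sq qr sq sq qi, which concatenate to the answer.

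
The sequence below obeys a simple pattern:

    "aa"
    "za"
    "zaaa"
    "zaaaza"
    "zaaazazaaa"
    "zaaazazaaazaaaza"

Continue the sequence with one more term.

Each term (from the third on) is the previous term followed by the one before it: term 3 = za·aa = zaaa.
So term 7 is zaaazazaaazaaaza·zaaazazaaa.

zaaazazaaazaaazazaaazazaaa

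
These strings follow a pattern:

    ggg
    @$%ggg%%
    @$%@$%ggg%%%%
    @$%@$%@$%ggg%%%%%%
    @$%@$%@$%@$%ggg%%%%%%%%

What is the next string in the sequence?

s(k+1) = @$%·s(k)·%%, so each term gains @$% as a prefix and %% as a suffix.
So the next term is @$%·@$%@$%@$%@$%ggg%%%%%%%%·%%.

@$%@$%@$%@$%@$%ggg%%%%%%%%%%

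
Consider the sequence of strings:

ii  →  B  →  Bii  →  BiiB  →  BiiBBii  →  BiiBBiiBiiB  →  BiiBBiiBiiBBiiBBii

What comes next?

Each term (from the third on) is the previous term followed by the one before it: term 3 = B·ii = Bii.
Continuing: BiiBBiiBiiBBiiBBii · BiiBBiiBiiB gives term 8.

BiiBBiiBiiBBiiBBiiBiiBBiiBiiB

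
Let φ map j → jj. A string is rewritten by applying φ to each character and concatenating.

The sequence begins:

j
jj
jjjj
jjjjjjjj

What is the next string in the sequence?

Apply φ to jjjjjjjj symbol by symbol: j→jj, j→jj, j→jj, j→jj, j→jj, j→jj, j→jj, j→jj; joined: jj jj jj jj jj jj jj jj.

jjjjjjjjjjjjjjjj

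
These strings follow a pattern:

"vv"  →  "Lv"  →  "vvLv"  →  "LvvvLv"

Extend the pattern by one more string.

This is a Fibonacci-style word recurrence s(k) = s(k−2)·s(k−1): e.g. vv·Lv = vvLv.
The next term joins vvLv and LvvvLv.

vvLvLvvvLv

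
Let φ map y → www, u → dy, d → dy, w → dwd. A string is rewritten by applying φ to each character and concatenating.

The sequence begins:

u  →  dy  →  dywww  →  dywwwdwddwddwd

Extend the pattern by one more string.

φ(dywwwdwddwddwd) expands symbol-by-symbol to dy www dwd dwd dwd dy dwd dy dy dwd dy dy dwd dy; joining the 14 pieces gives the next term.

dywwwdwddwddwddydwddydydwddydydwddy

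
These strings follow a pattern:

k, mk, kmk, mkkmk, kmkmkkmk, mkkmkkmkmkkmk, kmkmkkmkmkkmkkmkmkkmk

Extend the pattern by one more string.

This is a Fibonacci-style word recurrence s(k) = s(k−2)·s(k−1): e.g. k·mk = kmk.
Continuing: mkkmkkmkmkkmk · kmkmkkmkmkkmkkmkmkkmk gives term 8.

mkkmkkmkmkkmkkmkmkkmkmkkmkkmkmkkmk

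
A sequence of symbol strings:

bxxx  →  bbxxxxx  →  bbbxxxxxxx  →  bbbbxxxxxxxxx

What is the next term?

bbbbbxxxxxxxxxxx

The n-th term is n b's then 2n+1 x's (n = 1, 2, …).
At n = 5 the blocks have lengths 5, 11.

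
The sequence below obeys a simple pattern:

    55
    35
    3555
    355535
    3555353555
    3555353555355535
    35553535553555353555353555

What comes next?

355535355535553535553535553555353555355535

This is a Fibonacci-style word recurrence s(k) = s(k−1)·s(k−2): e.g. 35·55 = 3555.
The next term joins 35553535553555353555353555 and 3555353555355535.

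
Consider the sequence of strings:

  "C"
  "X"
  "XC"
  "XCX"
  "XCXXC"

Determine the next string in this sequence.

XCXXCXCX

From term 3 onward, concatenate the last term with the second-to-last: X·C = XC, XC·X = XCX, …
So term 6 is XCXXC·XCX.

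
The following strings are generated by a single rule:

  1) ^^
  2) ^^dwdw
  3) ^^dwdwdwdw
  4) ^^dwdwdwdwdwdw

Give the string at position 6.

The strings grow by a fixed suffix dwdw each time.
From ^^dwdwdwdwdwdw, 2 further steps: ^^dwdwdwdwdwdw → ^^dwdwdwdwdwdwdwdw → (answer).

^^dwdwdwdwdwdwdwdwdwdw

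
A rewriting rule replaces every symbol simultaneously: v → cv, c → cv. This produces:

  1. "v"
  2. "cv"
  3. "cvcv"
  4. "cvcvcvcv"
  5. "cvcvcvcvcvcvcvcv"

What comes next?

Rewriting the 16 symbols of cvcvcvcvcvcvcvcv one by one yields cv cv cv cv cv cv cv cv cv cv cv cv cv cv cv cv; concatenated:

cvcvcvcvcvcvcvcvcvcvcvcvcvcvcvcv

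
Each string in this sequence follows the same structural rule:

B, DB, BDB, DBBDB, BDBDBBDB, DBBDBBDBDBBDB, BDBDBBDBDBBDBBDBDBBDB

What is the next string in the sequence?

From term 3 onward, concatenate the second-to-last term with the last: B·DB = BDB, DB·BDB = DBBDB, …
The next term joins DBBDBBDBDBBDB and BDBDBBDBDBBDBBDBDBBDB.

DBBDBBDBDBBDBBDBDBBDBDBBDBBDBDBBDB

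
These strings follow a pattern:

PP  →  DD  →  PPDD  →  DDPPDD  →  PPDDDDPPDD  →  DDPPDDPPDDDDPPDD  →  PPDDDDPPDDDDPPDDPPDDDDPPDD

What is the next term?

DDPPDDPPDDDDPPDDPPDDDDPPDDDDPPDDPPDDDDPPDD

From term 3 onward, concatenate the second-to-last term with the last: PP·DD = PPDD, DD·PPDD = DDPPDD, …
Continuing: DDPPDDPPDDDDPPDD · PPDDDDPPDDDDPPDDPPDDDDPPDD gives term 8.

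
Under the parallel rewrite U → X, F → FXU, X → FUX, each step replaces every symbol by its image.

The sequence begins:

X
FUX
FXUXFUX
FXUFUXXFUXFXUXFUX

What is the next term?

Replace each of the 17 characters of FXUFUXXFUXFXUXFUX in place — FXU FUX X FXU X FUX FUX FXU X FUX FXU FUX X FUX FXU X FUX — and concatenate.

FXUFUXXFXUXFUXFUXFXUXFUXFXUFUXXFUXFXUXFUX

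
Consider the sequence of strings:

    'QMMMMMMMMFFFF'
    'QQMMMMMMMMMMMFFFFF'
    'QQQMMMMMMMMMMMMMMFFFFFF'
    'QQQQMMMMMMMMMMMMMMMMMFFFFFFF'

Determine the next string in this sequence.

The n-th term is n-1 Q's then 3n+2 M's then n+2 F's, where the shown terms are n = 2, 3, 4, 5.
At n = 6 the blocks have lengths 5, 20, 8.

QQQQQMMMMMMMMMMMMMMMMMMMMFFFFFFFF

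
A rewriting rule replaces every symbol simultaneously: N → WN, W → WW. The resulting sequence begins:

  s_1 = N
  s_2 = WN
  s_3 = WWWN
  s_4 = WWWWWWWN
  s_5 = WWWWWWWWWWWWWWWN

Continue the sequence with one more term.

WWWWWWWWWWWWWWWWWWWWWWWWWWWWWWWN

Replace each of the 16 characters of WWWWWWWWWWWWWWWN in place — WW WW WW WW WW WW WW WW WW WW WW WW WW WW WW WN — and concatenate.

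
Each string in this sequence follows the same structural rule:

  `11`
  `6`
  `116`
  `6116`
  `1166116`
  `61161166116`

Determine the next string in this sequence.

Each term (from the third on) is the two preceding terms concatenated in order: term 3 = 11·6 = 116.
The next term joins 1166116 and 61161166116.

116611661161166116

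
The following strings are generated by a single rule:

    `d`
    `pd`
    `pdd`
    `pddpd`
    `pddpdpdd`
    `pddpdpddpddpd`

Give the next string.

This is a Fibonacci-style word recurrence s(k) = s(k−1)·s(k−2): e.g. pd·d = pdd.
Continuing: pddpdpddpddpd · pddpdpdd gives term 7.

pddpdpddpddpdpddpdpdd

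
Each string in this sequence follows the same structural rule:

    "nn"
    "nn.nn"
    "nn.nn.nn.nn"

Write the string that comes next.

s(k+1) = s(k)·.·s(k) — each term doubles the last with '.' between the halves.
One more doubling of nn.nn.nn.nn gives the answer.

nn.nn.nn.nn.nn.nn.nn.nn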